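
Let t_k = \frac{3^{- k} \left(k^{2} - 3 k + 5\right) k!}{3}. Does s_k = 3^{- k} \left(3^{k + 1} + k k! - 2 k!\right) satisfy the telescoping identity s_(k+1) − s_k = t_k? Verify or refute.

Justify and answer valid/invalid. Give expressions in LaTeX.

s_(k+1) = (9*3**k + k**2*factorial(k) - factorial(k))/(3*3**k)
s_(k+1) − s_k = (k**2 - 3*k + 5)*factorial(k)/(3*3**k)
(s_(k+1) − s_k) − t_k = 0

valid (s_(k+1) − s_k reduces to t_k)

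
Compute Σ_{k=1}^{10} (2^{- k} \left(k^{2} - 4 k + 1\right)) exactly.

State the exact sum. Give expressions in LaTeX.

Σ = -1123/1024

r(k) = (k**2/2 - k - 1)/(k**2 - 4*k + 1) after simplifying.
Factor: A=1/2; B=1; C=k**2 - 4*k + 1.
Solve (1/2)·f(k+1) − (1)·f(k) = k**2 - 4*k + 1.
Bound: deg f ≤ 2.
A polynomial solution: f(k) = -2*k*(k - 2).
Then R = B(k−1)f/C = -2*k*(k - 2)/(k**2 - 4*k + 1), so s_k = R(k)·t_k = 2**(1 - k)*k*(2 - k).
Check: Δs_k = (k**2 - 4*k + 1)/2**k. ✓
Σ_(k=1)^(10) t_k = s_(11) − s_(1) = -99/1024 − (1) = -1123/1024.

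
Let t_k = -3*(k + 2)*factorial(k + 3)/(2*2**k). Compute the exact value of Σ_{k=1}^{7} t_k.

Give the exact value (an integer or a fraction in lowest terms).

t_(k+1)/t_k = (k + 3)*(k + 4)/(2*(k + 2)).
Factor: A=k/2 + 2; B=1; C=k + 2.
Solve (k/2 + 2)·f(k+1) − (1)·f(k) = k + 2.
Degrees (1,0,1) ⇒ d ≤ 0.
A polynomial solution: f(k) = 2.
Certificate R = B(k−1)f/C = 2/(k + 2) gives s_k = -3*factorial(k + 3)/2**k.
s_(k+1) − s_k = -3*(k + 2)*factorial(k + 3)/(2*2**k) = t_k.
Evaluate s at k=8 and k=1: -467775 and -36; difference -467739.

Σ = -467739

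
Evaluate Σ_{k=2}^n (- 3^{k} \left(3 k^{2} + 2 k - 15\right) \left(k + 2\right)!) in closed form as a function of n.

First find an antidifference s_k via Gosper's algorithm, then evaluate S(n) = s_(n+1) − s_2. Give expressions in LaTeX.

Step 1: r(k) = 3*(3*k**3 + 17*k**2 + 14*k - 30)/(3*k**2 + 2*k - 15).
So A=3*k + 9 and B=1, with C=k**2 + 2*k/3 - 5.
Set up (3*k + 9)·f(k+1) − (1)·f(k) − (k**2 + 2*k/3 - 5) = 0.
deg f ≤ 1 (via 1,0,2).
Coefficient equations give f(k) = (k - 3)/3.
Then R = B(k−1)f/C = (k - 3)/(3*k**2 + 2*k - 15), so s_k = R(k)·t_k = -3**k*(k - 3)*factorial(k + 2).
Check: Δs_k = -3**k*(3*k**2 + 2*k - 15)*factorial(k + 2). ✓
Σ_(k=2)^n t_k = s_(n+1) − s_(2) = (-3**(n + 1)*(n - 2)*factorial(n + 3)) − (216), i.e. -3*3**n*n*factorial(n + 3) + 6*3**n*factorial(n + 3) - 216.

S(n) = - 3 \cdot 3^{n} n \left(n + 3\right)! + 6 \cdot 3^{n} \left(n + 3\right)! - 216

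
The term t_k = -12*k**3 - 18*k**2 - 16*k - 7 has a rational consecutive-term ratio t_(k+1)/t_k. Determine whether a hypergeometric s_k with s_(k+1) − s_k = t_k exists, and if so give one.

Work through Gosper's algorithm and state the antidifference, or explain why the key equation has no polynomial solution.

r(k) = (12*k**3 + 54*k**2 + 88*k + 53)/(12*k**3 + 18*k**2 + 16*k + 7) after simplifying.
Gosper form: A/B · C(k+1)/C(k) with A=1, B=1, C=k**3 + 3*k**2/2 + 4*k/3 + 7/12.
Set up (1)·f(k+1) − (1)·f(k) − (k**3 + 3*k**2/2 + 4*k/3 + 7/12) = 0.
Bound: deg f ≤ 4.
Coefficient equations give f(k) = k*(3*k**3 + 2*k + 2)/12.
R(k) = B(k−1)·f(k)/C(k) = k*(3*k**3 + 2*k + 2)/(12*k**3 + 18*k**2 + 16*k + 7); s_k = R·t_k = k*(-3*k**3 - 2*k - 2).
Δs = -12*k**3 - 18*k**2 - 16*k - 7, as required.

s_k = k*(-3*k**3 - 2*k - 2)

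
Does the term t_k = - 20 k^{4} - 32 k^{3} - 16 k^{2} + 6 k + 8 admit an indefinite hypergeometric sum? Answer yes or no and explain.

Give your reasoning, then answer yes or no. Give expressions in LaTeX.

Yes. s_k = k \left(- 4 k^{4} + 2 k^{3} + 4 k^{2} + 3 k + 3\right).

The ratio is (10*k**4 + 56*k**3 + 116*k**2 + 101*k + 27)/(10*k**4 + 16*k**3 + 8*k**2 - 3*k - 4).
Gosper form: A/B · C(k+1)/C(k) with A=1, B=1, C=k**4 + 8*k**3/5 + 4*k**2/5 - 3*k/10 - 2/5.
f must satisfy (1)·f(k+1) − (1)·f(k) = k**4 + 8*k**3/5 + 4*k**2/5 - 3*k/10 - 2/5.
Bound: deg f ≤ 5.
Solving with deg f ≤ 5: f(k) = k*(4*k**4 - 2*k**3 - 4*k**2 - 3*k - 3)/20.
Get s_k = R·t_k = k*(-4*k**4 + 2*k**3 + 4*k**2 + 3*k + 3) with R(k) = B(k−1)f(k)/C(k) = k*(4*k**4 - 2*k**3 - 4*k**2 - 3*k - 3)/(2*(10*k**4 + 16*k**3 + 8*k**2 - 3*k - 4)).
Check: Δs_k = -20*k**4 - 32*k**3 - 16*k**2 + 6*k + 8. ✓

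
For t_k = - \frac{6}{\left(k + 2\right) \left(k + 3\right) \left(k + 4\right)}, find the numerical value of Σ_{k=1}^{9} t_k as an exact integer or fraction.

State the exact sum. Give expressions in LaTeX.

Σ = -3/13

t_(k+1)/t_k = (k + 2)/(k + 5).
Factor: A=k + 2; B=k + 5; C=1.
f must satisfy (k + 2)·f(k+1) − (k + 4)·f(k) = 1.
Degrees (1,1,0) ⇒ d ≤ 2.
Solving with deg f ≤ 2: f(k) = k*(k + 5)/12.
Then R = B(k−1)f/C = k*(k + 4)*(k + 5)/12, so s_k = R(k)·t_k = k*(-k - 5)/(2*(k + 2)*(k + 3)).
Verify: -6/(k**3 + 9*k**2 + 26*k + 24) matches t_k.
Telescoping: Σ = s_(10) − s_(1) = -25/52 − (-1/4) = -3/13.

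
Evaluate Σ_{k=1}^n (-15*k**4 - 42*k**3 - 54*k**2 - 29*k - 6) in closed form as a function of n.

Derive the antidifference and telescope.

S(n) = n*(-3*n**4 - 18*n**3 - 44*n**2 - 52*n - 29)

Ratio r(k) = (15*k**4 + 102*k**3 + 270*k**2 + 323*k + 146)/(15*k**4 + 42*k**3 + 54*k**2 + 29*k + 6).
Factor: A=1; B=1; C=k**4 + 14*k**3/5 + 18*k**2/5 + 29*k/15 + 2/5.
Need (1)·f(k+1) − (1)·f(k) = k**4 + 14*k**3/5 + 18*k**2/5 + 29*k/15 + 2/5.
Degrees (0,0,4) ⇒ d ≤ 5.
Match coefficients ⇒ f(k) = k**2*(3*k**3 + 3*k**2 + 2*k - 2)/15.
So s_k = (B(k−1)f/C)·t_k = (k**2*(3*k**3 + 3*k**2 + 2*k - 2)/(15*k**4 + 42*k**3 + 54*k**2 + 29*k + 6))·t_k = k**2*(-3*k**3 - 3*k**2 - 2*k + 2).
Verify: -15*k**4 - 42*k**3 - 54*k**2 - 29*k - 6 matches t_k.
Telescope: S(n) = s_(n+1) − s_(1) = -3*n**5 - 18*n**4 - 44*n**3 - 52*n**2 - 29*n - 6 − (-6) = n*(-3*n**4 - 18*n**3 - 44*n**2 - 52*n - 29).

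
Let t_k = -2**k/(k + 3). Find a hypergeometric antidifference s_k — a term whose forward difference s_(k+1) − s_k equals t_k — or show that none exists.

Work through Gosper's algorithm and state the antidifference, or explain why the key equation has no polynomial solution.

The ratio is 2*(k + 3)/(k + 4).
So A=2*k + 6 and B=k + 4, with C=1.
Solve (2*k + 6)·f(k+1) − (k + 3)·f(k) = 1.
d = -1 from the (1,1,0) case.
d = -1 < 0 ⇒ no nonzero polynomial f; not summable.

not Gosper-summable; s_k does not exist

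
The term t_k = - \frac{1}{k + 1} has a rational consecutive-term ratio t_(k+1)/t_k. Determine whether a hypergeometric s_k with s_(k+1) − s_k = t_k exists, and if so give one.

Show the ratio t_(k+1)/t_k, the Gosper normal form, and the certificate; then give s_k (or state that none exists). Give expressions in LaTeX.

The ratio is (k + 1)/(k + 2).
So A=k + 1 and B=k + 2, with C=1.
Solve (k + 1)·f(k+1) − (k + 1)·f(k) = 1.
From deg A=1, deg B=1, deg C=0: d=0.
f = c0 ⇒ A·f(k+1) − B(k−1)·f(k) − C = -1. The system {-1 = 0} is inconsistent; no antidifference.

none — t_k is not Gosper-summable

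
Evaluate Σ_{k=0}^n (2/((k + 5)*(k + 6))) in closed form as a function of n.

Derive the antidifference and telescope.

Compute t_(k+1)/t_k: get (k + 5)/(k + 7).
Take A(k)=k + 5, B(k)=k + 7, C(k)=1.
Set up (k + 5)·f(k+1) − (k + 6)·f(k) − (1) = 0.
deg f ≤ 1 (via 1,1,0).
Coefficient equations give f(k) = k/5.
R(k) = B(k−1)·f(k)/C(k) = k*(k + 6)/5; s_k = R·t_k = 2*k/(5*(k + 5)).
Δs = 2/(k**2 + 11*k + 30), as required.
s_(n+1) = 2*(n + 1)/(5*(n + 6)) and s_(0) = 0, so S(n) = 2*(n + 1)/(5*(n + 6)).

S(n) = 2*(n + 1)/(5*(n + 6))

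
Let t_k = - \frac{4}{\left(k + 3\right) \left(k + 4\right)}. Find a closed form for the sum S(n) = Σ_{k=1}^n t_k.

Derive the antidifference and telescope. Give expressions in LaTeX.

Step 1: r(k) = (k + 3)/(k + 5).
So A=k + 3 and B=k + 5, with C=1.
Key eq: (k + 3)·f(k+1) = (k + 4)·f(k) + (1).
deg f ≤ 1 (via 1,1,0).
Coefficient equations give f(k) = k/3.
So s_k = (B(k−1)f/C)·t_k = (k*(k + 4)/3)·t_k = -4*k/(3*k + 9).
Verify: -4/(k**2 + 7*k + 12) matches t_k.
Σ_(k=1)^n t_k = s_(n+1) − s_(1) = (4*(-n - 1)/(3*(n + 4))) − (-1/3), i.e. -n/(n + 4).

S(n) = - \frac{n}{n + 4}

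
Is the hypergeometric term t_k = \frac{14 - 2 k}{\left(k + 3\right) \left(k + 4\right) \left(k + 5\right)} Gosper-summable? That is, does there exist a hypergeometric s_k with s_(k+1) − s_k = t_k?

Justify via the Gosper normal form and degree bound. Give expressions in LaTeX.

Compute t_(k+1)/t_k: get (k - 6)*(k + 3)/((k - 7)*(k + 6)).
Factor: A=k + 3; B=k + 6; C=k - 7.
Key eq: (k + 3)·f(k+1) = (k + 5)·f(k) + (k - 7).
deg f ≤ 2 (via 1,1,1).
Coefficient equations give f(k) = -k*(k + 13)/6.
R(k) = B(k−1)·f(k)/C(k) = -k*(k + 5)*(k + 13)/(6*(k - 7)); s_k = R·t_k = k*(k + 13)/(3*(k + 3)*(k + 4)).
Check: Δs_k = 2*(7 - k)/(k**3 + 12*k**2 + 47*k + 60). ✓

Yes. s_k = \frac{k \left(k + 13\right)}{3 \left(k + 3\right) \left(k + 4\right)}.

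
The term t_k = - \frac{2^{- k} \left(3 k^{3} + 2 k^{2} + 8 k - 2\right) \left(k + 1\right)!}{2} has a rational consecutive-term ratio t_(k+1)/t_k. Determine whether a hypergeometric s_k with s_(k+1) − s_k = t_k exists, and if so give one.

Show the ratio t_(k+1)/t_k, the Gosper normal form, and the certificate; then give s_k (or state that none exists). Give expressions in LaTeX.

s_k = 2^{- k} \left(- 3 k^{2} + 4 k + 3\right) \left(k + 1\right)!

Step 1: r(k) = (3*k**4 + 17*k**3 + 43*k**2 + 53*k + 22)/(2*(3*k**3 + 2*k**2 + 8*k - 2)).
Factor: A=k/2 + 1; B=1; C=k**3 + 2*k**2/3 + 8*k/3 - 2/3.
f must satisfy (k/2 + 1)·f(k+1) − (1)·f(k) = k**3 + 2*k**2/3 + 8*k/3 - 2/3.
deg f ≤ 2 (via 1,0,3).
Match coefficients ⇒ f(k) = 2*(3*k**2 - 4*k - 3)/3.
Then R = B(k−1)f/C = 2*(3*k**2 - 4*k - 3)/(3*k**3 + 2*k**2 + 8*k - 2), so s_k = R(k)·t_k = (-3*k**2 + 4*k + 3)*factorial(k + 1)/2**k.
Check: Δs_k = -(3*k**3 + 2*k**2 + 8*k - 2)*factorial(k + 1)/(2*2**k). ✓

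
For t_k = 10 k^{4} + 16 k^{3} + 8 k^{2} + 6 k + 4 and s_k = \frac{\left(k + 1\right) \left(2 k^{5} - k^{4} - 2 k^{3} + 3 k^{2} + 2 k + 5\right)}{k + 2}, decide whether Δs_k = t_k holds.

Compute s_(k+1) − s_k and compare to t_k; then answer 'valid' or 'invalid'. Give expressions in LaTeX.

Invalid: residual \frac{- 8 k^{5} - 37 k^{4} - 42 k^{3} - 19 k^{2} - 14 k - 3}{k^{2} + 5 k + 6} ≠ 0.

s_(k+1) = (2*k**6 + 13*k**5 + 32*k**4 + 39*k**3 + 30*k**2 + 25*k + 18)/(k + 3)
s_(k+1) − s_k = (10*k**6 + 58*k**5 + 111*k**4 + 100*k**3 + 63*k**2 + 42*k + 21)/(k**2 + 5*k + 6)
(s_(k+1) − s_k) − t_k = (-8*k**5 - 37*k**4 - 42*k**3 - 19*k**2 - 14*k - 3)/(k**2 + 5*k + 6)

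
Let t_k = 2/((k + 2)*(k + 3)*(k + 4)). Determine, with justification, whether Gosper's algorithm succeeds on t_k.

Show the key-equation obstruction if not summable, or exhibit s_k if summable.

Yes. s_k = k*(k + 5)/(6*(k + 2)*(k + 3)).

t_(k+1)/t_k = (k + 2)/(k + 5).
So A=k + 2 and B=k + 5, with C=1.
Key eq: (k + 2)·f(k+1) = (k + 4)·f(k) + (1).
d = 2 from the (1,1,0) case.
A polynomial solution: f(k) = k*(k + 5)/12.
Get s_k = R·t_k = k*(k + 5)/(6*(k + 2)*(k + 3)) with R(k) = B(k−1)f(k)/C(k) = k*(k + 4)*(k + 5)/12.
s_(k+1) − s_k = 2/(k**3 + 9*k**2 + 26*k + 24) = t_k.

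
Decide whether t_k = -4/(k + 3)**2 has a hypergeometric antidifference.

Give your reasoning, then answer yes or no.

r(k) = (k + 3)**2/(k + 4)**2 after simplifying.
Take A(k)=k**2 + 6*k + 9, B(k)=k**2 + 8*k + 16, C(k)=1.
f must satisfy (k**2 + 6*k + 9)·f(k+1) − (k**2 + 6*k + 9)·f(k) = 1.
Bound: deg f ≤ 0.
Write f(k) = c0. Then LHS − RHS = -1, requiring -1 = 0: contradictory. No certificate.

No — key equation has no polynomial f.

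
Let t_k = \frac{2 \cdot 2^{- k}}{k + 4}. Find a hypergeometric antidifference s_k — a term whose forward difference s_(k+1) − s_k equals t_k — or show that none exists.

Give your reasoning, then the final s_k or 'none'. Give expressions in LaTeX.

none — t_k is not Gosper-summable

t_(k+1)/t_k = (k + 4)/(2*(k + 5)).
Take A(k)=k/2 + 2, B(k)=k + 5, C(k)=1.
Set up (k/2 + 2)·f(k+1) − (k + 4)·f(k) − (1) = 0.
deg f ≤ -1 (via 1,1,0).
Bound -1 < 0, so the key equation has no polynomial solution.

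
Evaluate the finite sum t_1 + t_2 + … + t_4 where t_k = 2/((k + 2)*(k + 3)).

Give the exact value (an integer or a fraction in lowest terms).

Σ = 8/21

Compute t_(k+1)/t_k: get (k + 2)/(k + 4).
Take A(k)=k + 2, B(k)=k + 4, C(k)=1.
Set up (k + 2)·f(k+1) − (k + 3)·f(k) − (1) = 0.
From deg A=1, deg B=1, deg C=0: d=1.
Solving with deg f ≤ 1: f(k) = k/2.
Get s_k = R·t_k = k/(k + 2) with R(k) = B(k−1)f(k)/C(k) = k*(k + 3)/2.
Verify: 2/(k**2 + 5*k + 6) matches t_k.
Sum = s_(5) − s_(1); s_(5) = 5/7, s_(1) = 1/3 ⇒ 8/21.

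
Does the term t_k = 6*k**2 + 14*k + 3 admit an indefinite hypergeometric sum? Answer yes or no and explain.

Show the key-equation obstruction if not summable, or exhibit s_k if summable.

Yes. s_k = k*(2*k**2 + 4*k - 3).

r(k) = (6*k**2 + 26*k + 23)/(6*k**2 + 14*k + 3) after simplifying.
So A=1 and B=1, with C=k**2 + 7*k/3 + 1/2.
Need (1)·f(k+1) − (1)·f(k) = k**2 + 7*k/3 + 1/2.
deg f ≤ 3 (via 0,0,2).
A polynomial solution: f(k) = k*(2*k**2 + 4*k - 3)/6.
So s_k = (B(k−1)f/C)·t_k = (k*(2*k**2 + 4*k - 3)/(6*k**2 + 14*k + 3))·t_k = k*(2*k**2 + 4*k - 3).
Verify: 6*k**2 + 14*k + 3 matches t_k.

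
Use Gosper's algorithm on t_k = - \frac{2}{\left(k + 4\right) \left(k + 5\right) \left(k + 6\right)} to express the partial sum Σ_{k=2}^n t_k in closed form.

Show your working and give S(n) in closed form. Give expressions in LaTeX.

Step 1: r(k) = (k + 4)/(k + 7).
Factor: A=k + 4; B=k + 7; C=1.
Solve (k + 4)·f(k+1) − (k + 6)·f(k) = 1.
Bound: deg f ≤ 2.
Solve for f: f(k) = k*(k + 9)/40 (degree 2 ≤ 2).
R(k) = B(k−1)·f(k)/C(k) = k*(k + 6)*(k + 9)/40; s_k = R·t_k = k*(-k - 9)/(20*(k + 4)*(k + 5)).
Verify: -2/(k**3 + 15*k**2 + 74*k + 120) matches t_k.
s_(n+1) = (-n**2 - 11*n - 10)/(20*(n**2 + 11*n + 30)) and s_(2) = -11/420, so S(n) = (-n**2 - 11*n + 12)/(42*(n**2 + 11*n + 30)).

S(n) = \frac{- n^{2} - 11 n + 12}{42 \left(n^{2} + 11 n + 30\right)}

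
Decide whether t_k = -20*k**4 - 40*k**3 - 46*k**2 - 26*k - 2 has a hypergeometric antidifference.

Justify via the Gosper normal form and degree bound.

The ratio is (10*k**4 + 60*k**3 + 143*k**2 + 159*k + 67)/(10*k**4 + 20*k**3 + 23*k**2 + 13*k + 1).
Gosper form: A/B · C(k+1)/C(k) with A=1, B=1, C=k**4 + 2*k**3 + 23*k**2/10 + 13*k/10 + 1/10.
Key eq: (1)·f(k+1) = (1)·f(k) + (k**4 + 2*k**3 + 23*k**2/10 + 13*k/10 + 1/10).
d = 5 from the (0,0,4) case.
Coefficient equations give f(k) = k*(2*k**4 + k**2 - 2)/10.
Get s_k = R·t_k = 2*k*(-2*k**4 - k**2 + 2) with R(k) = B(k−1)f(k)/C(k) = k*(2*k**4 + k**2 - 2)/(10*k**4 + 20*k**3 + 23*k**2 + 13*k + 1).
Δs = -20*k**4 - 40*k**3 - 46*k**2 - 26*k - 2, as required.

Yes. s_k = 2*k*(-2*k**4 - k**2 + 2).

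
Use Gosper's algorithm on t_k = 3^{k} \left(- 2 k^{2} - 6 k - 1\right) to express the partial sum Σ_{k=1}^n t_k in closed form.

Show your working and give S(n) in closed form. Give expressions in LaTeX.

The ratio is 3*(2*k**2 + 10*k + 9)/(2*k**2 + 6*k + 1).
A = 3, B = 1, C = k**2 + 3*k + 1/2.
f must satisfy (3)·f(k+1) − (1)·f(k) = k**2 + 3*k + 1/2.
deg f ≤ 2 (via 0,0,2).
Coefficient equations give f(k) = (k - 1)*(k + 1)/2.
R(k) = B(k−1)·f(k)/C(k) = (k - 1)*(k + 1)/(2*k**2 + 6*k + 1); s_k = R·t_k = 3**k*(1 - k**2).
Check: Δs_k = 3**k*(k**2 - 3*(k + 1)**2 + 2). ✓
Evaluate: s_(n+1) = 3**(n + 1)*n*(-n - 2); subtract s_(1) = 0 ⇒ S(n) = 3**(n + 1)*n*(-n - 2).

S(n) = 3^{n + 1} n \left(- n - 2\right)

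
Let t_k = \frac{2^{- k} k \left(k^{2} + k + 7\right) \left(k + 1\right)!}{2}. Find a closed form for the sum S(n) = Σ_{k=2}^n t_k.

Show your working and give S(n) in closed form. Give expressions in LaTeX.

S(n) = 2^{- n - 1} \left(- 15 \cdot 2^{n} + n^{4} n! + 4 n^{3} n! + 8 n^{2} n! + 11 n n! + 6 n!\right)

t_(k+1)/t_k = (k + 1)*(k + 2)*(k + (k + 1)**2 + 8)/(2*k*(k**2 + k + 7)).
Take A(k)=k/2 + 1, B(k)=1, C(k)=k**3 + k**2 + 7*k.
Key eq: (k/2 + 1)·f(k+1) = (1)·f(k) + (k**3 + k**2 + 7*k).
d = 2 from the (1,0,3) case.
A polynomial solution: f(k) = 2*(k**2 - k + 3).
Certificate R = B(k−1)f/C = 2*(k**2 - k + 3)/(k*(k**2 + k + 7)) gives s_k = (k**2 - k + 3)*factorial(k + 1)/2**k.
Δs = k*(k**2 + k + 7)*factorial(k + 1)/(2*2**k), as required.
s_(n+1) = 2**(-n - 1)*(n**2 + n + 3)*factorial(n + 2) and s_(2) = 15/2, so S(n) = 2**(-n - 1)*(-15*2**n + n**4*factorial(n) + 4*n**3*factorial(n) + 8*n**2*factorial(n) + 11*n*factorial(n) + 6*factorial(n)).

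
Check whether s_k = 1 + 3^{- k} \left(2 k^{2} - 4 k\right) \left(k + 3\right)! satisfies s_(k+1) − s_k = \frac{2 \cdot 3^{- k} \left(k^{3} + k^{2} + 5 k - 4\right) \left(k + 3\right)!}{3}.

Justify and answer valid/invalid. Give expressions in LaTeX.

valid (s_(k+1) − s_k reduces to t_k)

s_(k+1) = -3**(-k - 1)*(4*k - 2*(k + 1)**2 + 4)*factorial(k + 4) + 1
s_(k+1) − s_k = 2*(k**3 + k**2 + 5*k - 4)*factorial(k + 3)/(3*3**k)
(s_(k+1) − s_k) − t_k = 0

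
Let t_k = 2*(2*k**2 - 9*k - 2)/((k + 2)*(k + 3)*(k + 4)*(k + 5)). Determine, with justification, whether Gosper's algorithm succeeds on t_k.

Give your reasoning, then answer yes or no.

Yes. s_k = k*(k**2 - 39*k + 14)/(12*(k + 2)*(k + 3)*(k + 4)).

Step 1: r(k) = (k + 2)*(9*k - 2*(k + 1)**2 + 11)/((k + 6)*(-2*k**2 + 9*k + 2)).
Gosper form: A/B · C(k+1)/C(k) with A=k + 2, B=k + 6, C=k**2 - 9*k/2 - 1.
Solve (k + 2)·f(k+1) − (k + 5)·f(k) = k**2 - 9*k/2 - 1.
Degrees (1,1,2) ⇒ d ≤ 3.
Match coefficients ⇒ f(k) = k*(k**2 - 39*k + 14)/48.
Then R = B(k−1)f/C = k*(k + 5)*(k**2 - 39*k + 14)/(24*(2*k**2 - 9*k - 2)), so s_k = R(k)·t_k = k*(k**2 - 39*k + 14)/(12*(k + 2)*(k + 3)*(k + 4)).
Verify: 2*(2*k**2 - 9*k - 2)/(k**4 + 14*k**3 + 71*k**2 + 154*k + 120) matches t_k.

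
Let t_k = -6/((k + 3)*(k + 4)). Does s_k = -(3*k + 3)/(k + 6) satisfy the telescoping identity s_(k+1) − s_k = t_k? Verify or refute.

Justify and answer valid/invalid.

Invalid: residual 9*(-k**2 - 3*k + 8)/(k**4 + 20*k**3 + 145*k**2 + 450*k + 504) ≠ 0.

s_(k+1) = 3*(-k - 2)/(k + 7)
s_(k+1) − s_k = -15/(k**2 + 13*k + 42)
(s_(k+1) − s_k) − t_k = 9*(-k**2 - 3*k + 8)/(k**4 + 20*k**3 + 145*k**2 + 450*k + 504)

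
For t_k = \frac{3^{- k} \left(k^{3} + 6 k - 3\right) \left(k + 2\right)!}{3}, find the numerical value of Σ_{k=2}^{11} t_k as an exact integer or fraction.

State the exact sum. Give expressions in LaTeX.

Σ = 43409760568/2187

Compute t_(k+1)/t_k: get (k + 3)*(6*k + (k + 1)**3 + 3)/(3*(k**3 + 6*k - 3)).
Normal form (A,B,C) = (k/3 + 1, 1, k**3 + 6*k - 3).
Solve (k/3 + 1)·f(k+1) − (1)·f(k) = k**3 + 6*k - 3.
Bound: deg f ≤ 2.
Coefficient equations give f(k) = 3*(k - 1)**2.
Certificate R = B(k−1)f/C = 3*(k - 1)**2/(k**3 + 6*k - 3) gives s_k = (k - 1)**2*factorial(k + 2)/3**k.
s_(k+1) − s_k = (k**3 + 6*k - 3)*factorial(k + 2)/(3*3**k) = t_k.
Σ_(k=2)^(11) t_k = s_(12) − s_(2) = 43409766400/2187 − (8/3) = 43409760568/2187.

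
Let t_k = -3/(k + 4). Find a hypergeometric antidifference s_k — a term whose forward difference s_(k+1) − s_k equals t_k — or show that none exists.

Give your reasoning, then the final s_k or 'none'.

not Gosper-summable; s_k does not exist

Ratio r(k) = (k + 4)/(k + 5).
Take A(k)=k + 4, B(k)=k + 5, C(k)=1.
f must satisfy (k + 4)·f(k+1) − (k + 4)·f(k) = 1.
Bound: deg f ≤ 0.
Write f(k) = c0. Then LHS − RHS = -1, requiring -1 = 0: contradictory. No certificate.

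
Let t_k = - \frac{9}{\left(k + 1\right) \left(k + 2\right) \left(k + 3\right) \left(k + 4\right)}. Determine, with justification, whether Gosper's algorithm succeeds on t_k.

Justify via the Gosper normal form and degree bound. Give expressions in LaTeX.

Yes. s_k = \frac{k \left(- k^{2} - 6 k - 11\right)}{2 \left(k + 1\right) \left(k + 2\right) \left(k + 3\right)}.

The ratio is (k + 1)/(k + 5).
Factor: A=k + 1; B=k + 5; C=1.
Solve (k + 1)·f(k+1) − (k + 4)·f(k) = 1.
Bound: deg f ≤ 3.
Solve for f: f(k) = k*(k**2 + 6*k + 11)/18 (degree 3 ≤ 3).
R(k) = B(k−1)·f(k)/C(k) = k*(k + 4)*(k**2 + 6*k + 11)/18; s_k = R·t_k = k*(-k**2 - 6*k - 11)/(2*(k + 1)*(k + 2)*(k + 3)).
Verify: -9/(k**4 + 10*k**3 + 35*k**2 + 50*k + 24) matches t_k.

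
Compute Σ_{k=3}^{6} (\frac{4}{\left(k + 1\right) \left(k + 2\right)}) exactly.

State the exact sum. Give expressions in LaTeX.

t_(k+1)/t_k = (k + 1)/(k + 3).
Normal form (A,B,C) = (k + 1, k + 3, 1).
Set up (k + 1)·f(k+1) − (k + 2)·f(k) − (1) = 0.
d = 1 from the (1,1,0) case.
Coefficient equations give f(k) = k.
So s_k = (B(k−1)f/C)·t_k = (k*(k + 2))·t_k = 4*k/(k + 1).
Check: Δs_k = 4/(k**2 + 3*k + 2). ✓
Sum = s_(7) − s_(3); s_(7) = 7/2, s_(3) = 3 ⇒ 1/2.

Σ = 1/2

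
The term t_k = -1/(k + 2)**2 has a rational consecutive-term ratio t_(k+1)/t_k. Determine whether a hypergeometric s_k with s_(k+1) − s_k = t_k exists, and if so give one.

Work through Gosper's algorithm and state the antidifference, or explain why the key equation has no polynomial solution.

Ratio r(k) = (k + 2)**2/(k + 3)**2.
A = k**2 + 4*k + 4, B = k**2 + 6*k + 9, C = 1.
Solve (k**2 + 4*k + 4)·f(k+1) − (k**2 + 4*k + 4)·f(k) = 1.
Bound: deg f ≤ 0.
Put f(k) = c0: A·f(k+1) − B(k−1)·f(k) − C = -1; need -1 = 0 — inconsistent ⇒ no f, not summable.

no hypergeometric antidifference exists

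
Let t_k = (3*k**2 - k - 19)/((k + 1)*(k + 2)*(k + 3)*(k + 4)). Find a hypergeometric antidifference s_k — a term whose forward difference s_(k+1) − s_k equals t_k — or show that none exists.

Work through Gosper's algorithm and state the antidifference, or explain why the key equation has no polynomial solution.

s_k = k*(-2*k - 17)/(3*(k**2 + 4*k + 3))

r(k) = (k + 1)*(k - 3*(k + 1)**2 + 20)/((k + 5)*(-3*k**2 + k + 19)) after simplifying.
Gosper form: A/B · C(k+1)/C(k) with A=k + 1, B=k + 5, C=k**2 - k/3 - 19/3.
Key eq: (k + 1)·f(k+1) = (k + 4)·f(k) + (k**2 - k/3 - 19/3).
Degrees (1,1,2) ⇒ d ≤ 3.
Coefficient equations give f(k) = -k*(k + 2)*(2*k + 17)/9.
R(k) = B(k−1)·f(k)/C(k) = -k*(k + 2)*(k + 4)*(2*k + 17)/(3*(3*k**2 - k - 19)); s_k = R·t_k = k*(-2*k - 17)/(3*(k**2 + 4*k + 3)).
s_(k+1) − s_k = (3*k**2 - k - 19)/(k**4 + 10*k**3 + 35*k**2 + 50*k + 24) = t_k.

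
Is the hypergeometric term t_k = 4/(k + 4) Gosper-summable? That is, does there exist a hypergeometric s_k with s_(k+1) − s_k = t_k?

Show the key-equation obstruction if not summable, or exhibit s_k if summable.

Step 1: r(k) = (k + 4)/(k + 5).
So A=k + 4 and B=k + 5, with C=1.
Set up (k + 4)·f(k+1) − (k + 4)·f(k) − (1) = 0.
deg f ≤ 0 (via 1,1,0).
Generic f = c0 gives residual -1; -1 = 0 cannot hold, so t_k is not Gosper-summable.

No — key equation has no polynomial f.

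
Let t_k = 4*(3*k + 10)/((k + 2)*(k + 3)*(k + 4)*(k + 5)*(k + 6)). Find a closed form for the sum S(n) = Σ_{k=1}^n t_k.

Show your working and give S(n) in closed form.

S(n) = 2*n*(n**2 + 14*n + 63)/(45*(n**3 + 14*n**2 + 63*n + 90))

Compute t_(k+1)/t_k: get (k + 2)*(3*k + 13)/((k + 7)*(3*k + 10)).
A = k + 2, B = k + 7, C = k + 10/3.
Key eq: (k + 2)·f(k+1) = (k + 6)·f(k) + (k + 10/3).
Degrees (1,1,1) ⇒ d ≤ 4.
Match coefficients ⇒ f(k) = k*(k + 3)*(k**2 + 11*k + 38)/120.
Then R = B(k−1)f/C = k*(k + 3)*(k + 6)*(k**2 + 11*k + 38)/(40*(3*k + 10)), so s_k = R(k)·t_k = k*(k**2 + 11*k + 38)/(10*(k**3 + 11*k**2 + 38*k + 40)).
Check: Δs_k = 4*(3*k + 10)/(k**5 + 20*k**4 + 155*k**3 + 580*k**2 + 1044*k + 720). ✓
Σ_(k=1)^n t_k = s_(n+1) − s_(1) = ((n**3 + 14*n**2 + 63*n + 50)/(10*(n**3 + 14*n**2 + 63*n + 90))) − (1/18), i.e. 2*n*(n**2 + 14*n + 63)/(45*(n**3 + 14*n**2 + 63*n + 90)).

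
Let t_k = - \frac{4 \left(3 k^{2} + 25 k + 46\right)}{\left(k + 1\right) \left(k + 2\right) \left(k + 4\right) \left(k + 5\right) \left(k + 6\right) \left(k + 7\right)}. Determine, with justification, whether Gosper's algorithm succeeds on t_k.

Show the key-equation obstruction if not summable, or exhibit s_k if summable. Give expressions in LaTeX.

Yes. s_k = \frac{k \left(- k^{2} - 11 k - 34\right)}{6 \left(k^{3} + 11 k^{2} + 34 k + 24\right)}.

Step 1: r(k) = (k + 1)*(k + 4)*(25*k + 3*(k + 1)**2 + 71)/((k + 3)*(k + 8)*(3*k**2 + 25*k + 46)).
Gosper form: A/B · C(k+1)/C(k) with A=k + 1, B=k + 8, C=k**3 + 34*k**2/3 + 121*k/3 + 46.
Key eq: (k + 1)·f(k+1) = (k + 7)·f(k) + (k**3 + 34*k**2/3 + 121*k/3 + 46).
Degrees (1,1,3) ⇒ d ≤ 6.
A polynomial solution: f(k) = k*(k + 2)*(k + 3)*(k + 5)*(k**2 + 11*k + 34)/72.
R(k) = B(k−1)·f(k)/C(k) = k*(k + 2)*(k + 5)*(k + 7)*(k**2 + 11*k + 34)/(24*(3*k**2 + 25*k + 46)); s_k = R·t_k = k*(-k**2 - 11*k - 34)/(6*(k**3 + 11*k**2 + 34*k + 24)).
Verify: 4*(-3*k**2 - 25*k - 46)/(k**6 + 25*k**5 + 247*k**4 + 1219*k**3 + 3112*k**2 + 3796*k + 1680) matches t_k.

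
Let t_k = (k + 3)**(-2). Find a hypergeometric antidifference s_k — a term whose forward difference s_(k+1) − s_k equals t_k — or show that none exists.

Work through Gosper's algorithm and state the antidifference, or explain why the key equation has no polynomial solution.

r(k) = (k + 3)**2/(k + 4)**2 after simplifying.
Gosper form: A/B · C(k+1)/C(k) with A=k**2 + 6*k + 9, B=k**2 + 8*k + 16, C=1.
Set up (k**2 + 6*k + 9)·f(k+1) − (k**2 + 6*k + 9)·f(k) − (1) = 0.
Degrees (2,2,0) ⇒ d ≤ 0.
Write f(k) = c0. Then LHS − RHS = -1, requiring -1 = 0: contradictory. No certificate.

none (Gosper's algorithm certifies no s_k)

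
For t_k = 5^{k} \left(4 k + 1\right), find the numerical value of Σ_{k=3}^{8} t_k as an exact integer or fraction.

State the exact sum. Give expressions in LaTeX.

Ratio r(k) = 5*(4*k + 5)/(4*k + 1).
Take A(k)=5, B(k)=1, C(k)=k + 1/4.
Need (5)·f(k+1) − (1)·f(k) = k + 1/4.
Bound: deg f ≤ 1.
Match coefficients ⇒ f(k) = (k - 1)/4.
So s_k = (B(k−1)f/C)·t_k = ((k - 1)/(4*k + 1))·t_k = 5**k*(k - 1).
s_(k+1) − s_k = 5**k*(4*k + 1) = t_k.
Telescoping: Σ = s_(9) − s_(3) = 15625000 − (250) = 15624750.

Σ = 15624750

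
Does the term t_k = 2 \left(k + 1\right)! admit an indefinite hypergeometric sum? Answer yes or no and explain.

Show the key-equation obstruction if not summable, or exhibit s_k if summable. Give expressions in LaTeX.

No — key equation has no polynomial f.

Compute t_(k+1)/t_k: get k + 2.
So A=k + 2 and B=1, with C=1.
Key eq: (k + 2)·f(k+1) = (1)·f(k) + (1).
d = -1 from the (1,0,0) case.
Bound -1 < 0, so the key equation has no polynomial solution.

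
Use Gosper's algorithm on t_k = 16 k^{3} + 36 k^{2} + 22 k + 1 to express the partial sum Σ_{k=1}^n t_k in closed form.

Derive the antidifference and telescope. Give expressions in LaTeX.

S(n) = n \left(4 n^{3} + 20 n^{2} + 33 n + 18\right)

Step 1: r(k) = (16*k**3 + 84*k**2 + 142*k + 75)/(16*k**3 + 36*k**2 + 22*k + 1).
Take A(k)=1, B(k)=1, C(k)=k**3 + 9*k**2/4 + 11*k/8 + 1/16.
Key eq: (1)·f(k+1) = (1)·f(k) + (k**3 + 9*k**2/4 + 11*k/8 + 1/16).
d = 4 from the (0,0,3) case.
Coefficient equations give f(k) = k*(4*k**3 + 4*k**2 - 3*k - 4)/16.
Then R = B(k−1)f/C = k*(4*k**3 + 4*k**2 - 3*k - 4)/(16*k**3 + 36*k**2 + 22*k + 1), so s_k = R(k)·t_k = k*(4*k**3 + 4*k**2 - 3*k - 4).
Δs = 16*k**3 + 36*k**2 + 22*k + 1, as required.
s_(n+1) = 4*n**4 + 20*n**3 + 33*n**2 + 18*n + 1 and s_(1) = 1, so S(n) = n*(4*n**3 + 20*n**2 + 33*n + 18).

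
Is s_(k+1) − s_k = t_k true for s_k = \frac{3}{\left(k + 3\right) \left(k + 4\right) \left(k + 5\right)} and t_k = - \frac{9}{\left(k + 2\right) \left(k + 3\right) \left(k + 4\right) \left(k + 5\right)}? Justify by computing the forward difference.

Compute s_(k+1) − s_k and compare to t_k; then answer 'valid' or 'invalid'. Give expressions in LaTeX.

Invalid: residual \frac{36}{k^{5} + 20 k^{4} + 155 k^{3} + 580 k^{2} + 1044 k + 720} ≠ 0.

s_(k+1) = 3/((k + 4)*(k + 5)*(k + 6))
s_(k+1) − s_k = -9/((k + 3)*(k + 4)*(k + 5)*(k + 6))
(s_(k+1) − s_k) − t_k = 36/((k + 2)*(k + 3)*(k + 4)*(k + 5)*(k + 6))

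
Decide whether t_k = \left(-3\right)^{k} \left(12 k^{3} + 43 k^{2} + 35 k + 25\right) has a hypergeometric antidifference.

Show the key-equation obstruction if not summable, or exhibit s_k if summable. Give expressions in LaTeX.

Step 1: r(k) = 3*(-12*k**3 - 79*k**2 - 157*k - 115)/(12*k**3 + 43*k**2 + 35*k + 25).
Normal form (A,B,C) = (-3, 1, k**3 + 43*k**2/12 + 35*k/12 + 25/12).
Solve (-3)·f(k+1) − (1)·f(k) = k**3 + 43*k**2/12 + 35*k/12 + 25/12.
From deg A=0, deg B=0, deg C=3: d=3.
Match coefficients ⇒ f(k) = -(3*k**3 + 4*k**2 - 4*k + 4)/12.
Then R = B(k−1)f/C = -(3*k**3 + 4*k**2 - 4*k + 4)/(12*k**3 + 43*k**2 + 35*k + 25), so s_k = R(k)·t_k = (-3)**k*(-3*k**3 - 4*k**2 + 4*k - 4).
Δs = (-3)**k*(12*k**3 + 43*k**2 + 35*k + 25), as required.

Yes. s_k = \left(-3\right)^{k} \left(- 3 k^{3} - 4 k^{2} + 4 k - 4\right).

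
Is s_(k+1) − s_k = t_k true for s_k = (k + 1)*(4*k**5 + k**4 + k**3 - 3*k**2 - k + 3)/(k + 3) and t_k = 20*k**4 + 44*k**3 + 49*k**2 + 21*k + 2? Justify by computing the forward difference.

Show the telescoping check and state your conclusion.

Invalid: residual 2*(-16*k**5 - 103*k**4 - 180*k**3 - 171*k**2 - 66*k - 3)/(k**2 + 7*k + 12) ≠ 0.

s_(k+1) = (k + 2)*(-k + 4*(k + 1)**5 + (k + 1)**4 + (k + 1)**3 - 3*(k + 1)**2 + 2)/(k + 4)
s_(k+1) − s_k = (20*k**6 + 152*k**5 + 391*k**4 + 532*k**3 + 395*k**2 + 134*k + 18)/(k**2 + 7*k + 12)
(s_(k+1) − s_k) − t_k = 2*(-16*k**5 - 103*k**4 - 180*k**3 - 171*k**2 - 66*k - 3)/(k**2 + 7*k + 12)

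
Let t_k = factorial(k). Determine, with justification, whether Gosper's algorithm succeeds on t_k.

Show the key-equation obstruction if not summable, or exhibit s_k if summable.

No — key equation has no polynomial f.

t_(k+1)/t_k = k + 1.
A = k + 1, B = 1, C = 1.
Solve (k + 1)·f(k+1) − (1)·f(k) = 1.
Degrees (1,0,0) ⇒ d ≤ -1.
Negative degree bound (-1): no f exists, t_k not Gosper-summable.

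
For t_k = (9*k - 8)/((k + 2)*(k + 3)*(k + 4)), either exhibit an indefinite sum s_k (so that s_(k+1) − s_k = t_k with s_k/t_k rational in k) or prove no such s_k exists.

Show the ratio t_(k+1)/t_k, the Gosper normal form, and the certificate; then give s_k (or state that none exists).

s_k = k*(5*k - 29)/(6*(k + 2)*(k + 3))

Compute t_(k+1)/t_k: get (k + 2)*(9*k + 1)/((k + 5)*(9*k - 8)).
Normal form (A,B,C) = (k + 2, k + 5, k - 8/9).
Solve (k + 2)·f(k+1) − (k + 4)·f(k) = k - 8/9.
From deg A=1, deg B=1, deg C=1: d=2.
Solving with deg f ≤ 2: f(k) = k*(5*k - 29)/54.
So s_k = (B(k−1)f/C)·t_k = (k*(k + 4)*(5*k - 29)/(6*(9*k - 8)))·t_k = k*(5*k - 29)/(6*(k + 2)*(k + 3)).
Δs = (9*k - 8)/(k**3 + 9*k**2 + 26*k + 24), as required.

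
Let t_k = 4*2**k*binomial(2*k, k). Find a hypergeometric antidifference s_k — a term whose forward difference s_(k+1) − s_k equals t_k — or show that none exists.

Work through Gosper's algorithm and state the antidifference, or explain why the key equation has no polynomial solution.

t_(k+1)/t_k = 4*(2*k + 1)/(k + 1).
Take A(k)=8*k + 4, B(k)=k + 1, C(k)=1.
Need (8*k + 4)·f(k+1) − (k)·f(k) = 1.
Degrees (1,1,0) ⇒ d ≤ -1.
d = -1 < 0 ⇒ no nonzero polynomial f; not summable.

none — t_k is not Gosper-summable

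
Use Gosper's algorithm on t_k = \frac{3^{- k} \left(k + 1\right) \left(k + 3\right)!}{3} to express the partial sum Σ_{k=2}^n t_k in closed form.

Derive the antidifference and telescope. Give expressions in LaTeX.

t_(k+1)/t_k = (k + 2)*(k + 4)/(3*(k + 1)).
A = k/3 + 4/3, B = 1, C = k + 1.
Set up (k/3 + 4/3)·f(k+1) − (1)·f(k) − (k + 1) = 0.
deg f ≤ 0 (via 1,0,1).
Solving with deg f ≤ 0: f(k) = 3.
Certificate R = B(k−1)f/C = 3/(k + 1) gives s_k = factorial(k + 3)/3**k.
Check: Δs_k = (k + 1)*factorial(k + 3)/(3*3**k). ✓
s_(n+1) = 3**(-n - 1)*factorial(n + 4) and s_(2) = 40/3, so S(n) = -40/3 + factorial(n + 4)/(3*3**n).

S(n) = - \frac{40}{3} + \frac{3^{- n} \left(n + 4\right)!}{3}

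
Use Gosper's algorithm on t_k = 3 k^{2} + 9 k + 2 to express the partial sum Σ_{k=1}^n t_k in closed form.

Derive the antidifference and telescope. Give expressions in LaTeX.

S(n) = n \left(n^{2} + 6 n + 7\right)

Ratio r(k) = (3*k**2 + 15*k + 14)/(3*k**2 + 9*k + 2).
Take A(k)=1, B(k)=1, C(k)=k**2 + 3*k + 2/3.
f must satisfy (1)·f(k+1) − (1)·f(k) = k**2 + 3*k + 2/3.
From deg A=0, deg B=0, deg C=2: d=3.
Solving with deg f ≤ 3: f(k) = k*(k**2 + 3*k - 2)/3.
Get s_k = R·t_k = k*(k**2 + 3*k - 2) with R(k) = B(k−1)f(k)/C(k) = k*(k**2 + 3*k - 2)/(3*k**2 + 9*k + 2).
Δs = 3*k**2 + 9*k + 2, as required.
Evaluate: s_(n+1) = n**3 + 6*n**2 + 7*n + 2; subtract s_(1) = 2 ⇒ S(n) = n*(n**2 + 6*n + 7).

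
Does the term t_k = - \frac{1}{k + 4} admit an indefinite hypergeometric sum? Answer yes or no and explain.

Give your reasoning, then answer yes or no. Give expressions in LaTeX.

No — key equation has no polynomial f.

Ratio r(k) = (k + 4)/(k + 5).
Normal form (A,B,C) = (k + 4, k + 5, 1).
Solve (k + 4)·f(k+1) − (k + 4)·f(k) = 1.
Degrees (1,1,0) ⇒ d ≤ 0.
Write f(k) = c0. Then LHS − RHS = -1, requiring -1 = 0: contradictory. No certificate.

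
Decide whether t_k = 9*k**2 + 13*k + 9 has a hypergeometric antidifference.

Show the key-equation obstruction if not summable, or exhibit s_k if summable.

Yes. s_k = k*(3*k**2 + 2*k + 4).

Step 1: r(k) = (9*k**2 + 31*k + 31)/(9*k**2 + 13*k + 9).
Take A(k)=1, B(k)=1, C(k)=k**2 + 13*k/9 + 1.
Need (1)·f(k+1) − (1)·f(k) = k**2 + 13*k/9 + 1.
Degrees (0,0,2) ⇒ d ≤ 3.
Coefficient equations give f(k) = k*(3*k**2 + 2*k + 4)/9.
So s_k = (B(k−1)f/C)·t_k = (k*(3*k**2 + 2*k + 4)/(9*k**2 + 13*k + 9))·t_k = k*(3*k**2 + 2*k + 4).
Δs = 9*k**2 + 13*k + 9, as required.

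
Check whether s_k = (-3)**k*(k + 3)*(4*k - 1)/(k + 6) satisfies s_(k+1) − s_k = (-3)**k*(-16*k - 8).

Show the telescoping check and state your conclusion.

Invalid: residual 3*(-3)**k*(16*k**2 + 108*k + 47)/(k**2 + 13*k + 42) ≠ 0.

s_(k+1) = (-3)**(k + 1)*(k + 4)*(4*k + 3)/(k + 7)
s_(k+1) − s_k = (-3)**k*(-16*k**3 - 168*k**2 - 452*k - 195)/(k**2 + 13*k + 42)
(s_(k+1) − s_k) − t_k = 3*(-3)**k*(16*k**2 + 108*k + 47)/(k**2 + 13*k + 42)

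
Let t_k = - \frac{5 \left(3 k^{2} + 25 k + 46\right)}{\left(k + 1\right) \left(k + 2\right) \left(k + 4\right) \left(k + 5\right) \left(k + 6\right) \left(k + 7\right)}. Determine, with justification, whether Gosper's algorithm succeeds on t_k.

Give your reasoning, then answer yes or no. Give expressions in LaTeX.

The ratio is (k + 1)*(k + 4)*(25*k + 3*(k + 1)**2 + 71)/((k + 3)*(k + 8)*(3*k**2 + 25*k + 46)).
Take A(k)=k + 1, B(k)=k + 8, C(k)=k**3 + 34*k**2/3 + 121*k/3 + 46.
Need (k + 1)·f(k+1) − (k + 7)·f(k) = k**3 + 34*k**2/3 + 121*k/3 + 46.
Bound: deg f ≤ 6.
Solving with deg f ≤ 6: f(k) = k*(k + 2)*(k + 3)*(k + 5)*(k**2 + 11*k + 34)/72.
So s_k = (B(k−1)f/C)·t_k = (k*(k + 2)*(k + 5)*(k + 7)*(k**2 + 11*k + 34)/(24*(3*k**2 + 25*k + 46)))·t_k = 5*k*(-k**2 - 11*k - 34)/(24*(k**3 + 11*k**2 + 34*k + 24)).
Check: Δs_k = 5*(-3*k**2 - 25*k - 46)/(k**6 + 25*k**5 + 247*k**4 + 1219*k**3 + 3112*k**2 + 3796*k + 1680). ✓

Yes. s_k = \frac{5 k \left(- k^{2} - 11 k - 34\right)}{24 \left(k^{3} + 11 k^{2} + 34 k + 24\right)}.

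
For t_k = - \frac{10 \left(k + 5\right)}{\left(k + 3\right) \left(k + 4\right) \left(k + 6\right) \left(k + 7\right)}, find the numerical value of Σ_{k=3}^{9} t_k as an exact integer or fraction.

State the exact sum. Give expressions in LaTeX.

Σ = -385/5616

r(k) = (k + 3)*(k + 6)**2/((k + 5)**2*(k + 8)) after simplifying.
Factor: A=k + 3; B=k + 8; C=k**2 + 10*k + 25.
f must satisfy (k + 3)·f(k+1) − (k + 7)·f(k) = k**2 + 10*k + 25.
From deg A=1, deg B=1, deg C=2: d=4.
A polynomial solution: f(k) = k*(k + 4)*(k + 5)*(k + 9)/36.
So s_k = (B(k−1)f/C)·t_k = (k*(k + 4)*(k + 7)*(k + 9)/(36*(k + 5)))·t_k = 5*k*(-k - 9)/(18*(k**2 + 9*k + 18)).
Verify: 10*(-k - 5)/(k**4 + 20*k**3 + 145*k**2 + 450*k + 504) matches t_k.
Evaluate s at k=10 and k=3: -475/1872 and -5/27; difference -385/5616.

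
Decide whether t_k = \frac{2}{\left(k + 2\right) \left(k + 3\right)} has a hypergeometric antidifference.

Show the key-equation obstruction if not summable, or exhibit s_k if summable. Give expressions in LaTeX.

Yes. s_k = \frac{k}{k + 2}.

The ratio is (k + 2)/(k + 4).
Take A(k)=k + 2, B(k)=k + 4, C(k)=1.
Need (k + 2)·f(k+1) − (k + 3)·f(k) = 1.
Degrees (1,1,0) ⇒ d ≤ 1.
Solve for f: f(k) = k/2 (degree 1 ≤ 1).
Then R = B(k−1)f/C = k*(k + 3)/2, so s_k = R(k)·t_k = k/(k + 2).
s_(k+1) − s_k = 2/(k**2 + 5*k + 6) = t_k.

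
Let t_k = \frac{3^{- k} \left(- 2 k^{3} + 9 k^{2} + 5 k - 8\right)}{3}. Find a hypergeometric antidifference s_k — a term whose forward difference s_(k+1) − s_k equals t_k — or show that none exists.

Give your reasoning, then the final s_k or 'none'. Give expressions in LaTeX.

r(k) = (2*k**3 - 3*k**2 - 17*k - 4)/(3*(2*k**3 - 9*k**2 - 5*k + 8)) after simplifying.
Take A(k)=1/3, B(k)=1, C(k)=k**3 - 9*k**2/2 - 5*k/2 + 4.
Key eq: (1/3)·f(k+1) = (1)·f(k) + (k**3 - 9*k**2/2 - 5*k/2 + 4).
Degrees (0,0,3) ⇒ d ≤ 3.
Solving with deg f ≤ 3: f(k) = -3*(k**3 - 3*k**2 - 4*k + 1)/2.
Certificate R = B(k−1)f/C = -3*(k**3 - 3*k**2 - 4*k + 1)/(2*k**3 - 9*k**2 - 5*k + 8) gives s_k = (k**3 - 3*k**2 - 4*k + 1)/3**k.
s_(k+1) − s_k = (-2*k**3 + 9*k**2 + 5*k - 8)/(3*3**k) = t_k.

s_k = 3^{- k} \left(k^{3} - 3 k^{2} - 4 k + 1\right)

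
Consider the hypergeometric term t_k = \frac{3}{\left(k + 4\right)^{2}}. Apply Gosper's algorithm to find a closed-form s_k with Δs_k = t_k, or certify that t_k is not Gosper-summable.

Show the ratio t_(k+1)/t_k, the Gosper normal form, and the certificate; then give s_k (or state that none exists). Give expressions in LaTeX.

t_(k+1)/t_k = (k + 4)**2/(k + 5)**2.
So A=k**2 + 8*k + 16 and B=k**2 + 10*k + 25, with C=1.
Solve (k**2 + 8*k + 16)·f(k+1) − (k**2 + 8*k + 16)·f(k) = 1.
From deg A=2, deg B=2, deg C=0: d=0.
f = c0 ⇒ A·f(k+1) − B(k−1)·f(k) − C = -1. The system {-1 = 0} is inconsistent; no antidifference.

none — t_k is not Gosper-summable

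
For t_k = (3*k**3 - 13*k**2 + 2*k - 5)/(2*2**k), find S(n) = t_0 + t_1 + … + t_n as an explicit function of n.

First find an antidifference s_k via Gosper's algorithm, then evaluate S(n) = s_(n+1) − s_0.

Step 1: r(k) = (3*k**3 - 4*k**2 - 15*k - 13)/(2*(3*k**3 - 13*k**2 + 2*k - 5)).
A = 1/2, B = 1, C = k**3 - 13*k**2/3 + 2*k/3 - 5/3.
f must satisfy (1/2)·f(k+1) − (1)·f(k) = k**3 - 13*k**2/3 + 2*k/3 - 5/3.
deg f ≤ 3 (via 0,0,3).
Solving with deg f ≤ 3: f(k) = -2*(3*k**3 - 4*k**2 + 3*k - 3)/3.
R(k) = B(k−1)·f(k)/C(k) = -2*(3*k**3 - 4*k**2 + 3*k - 3)/(3*k**3 - 13*k**2 + 2*k - 5); s_k = R·t_k = (-3*k**3 + 4*k**2 - 3*k + 3)/2**k.
Δs = (3*k**3 - 13*k**2 + 2*k - 5)/(2*2**k), as required.
s_(n+1) = 2**(-n - 1)*(-3*n**3 - 5*n**2 - 4*n + 1) and s_(0) = 3, so S(n) = (-6*2**n - 3*n**3 - 5*n**2 - 4*n + 1)/(2*2**n).

S(n) = (-6*2**n - 3*n**3 - 5*n**2 - 4*n + 1)/(2*2**n)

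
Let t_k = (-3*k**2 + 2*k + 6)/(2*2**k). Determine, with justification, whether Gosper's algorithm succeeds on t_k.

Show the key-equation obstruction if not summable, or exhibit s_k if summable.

Yes. s_k = (3*k**2 + 4*k + 1)/2**k.

The ratio is (3*k**2 + 4*k - 5)/(2*(3*k**2 - 2*k - 6)).
Factor: A=1/2; B=1; C=k**2 - 2*k/3 - 2.
Need (1/2)·f(k+1) − (1)·f(k) = k**2 - 2*k/3 - 2.
Degrees (0,0,2) ⇒ d ≤ 2.
Coefficient equations give f(k) = -2*(k + 1)*(3*k + 1)/3.
R(k) = B(k−1)·f(k)/C(k) = -2*(k + 1)*(3*k + 1)/(3*k**2 - 2*k - 6); s_k = R·t_k = (3*k**2 + 4*k + 1)/2**k.
Verify: (-3*k**2 + 2*k + 6)/(2*2**k) matches t_k.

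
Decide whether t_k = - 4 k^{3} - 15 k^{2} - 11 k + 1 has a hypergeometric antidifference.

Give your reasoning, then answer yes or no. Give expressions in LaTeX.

Yes. s_k = k \left(- k^{3} - 3 k^{2} + k + 4\right).

Ratio r(k) = (4*k**3 + 27*k**2 + 53*k + 29)/(4*k**3 + 15*k**2 + 11*k - 1).
Factor: A=1; B=1; C=k**3 + 15*k**2/4 + 11*k/4 - 1/4.
Key eq: (1)·f(k+1) = (1)·f(k) + (k**3 + 15*k**2/4 + 11*k/4 - 1/4).
d = 4 from the (0,0,3) case.
Solving with deg f ≤ 4: f(k) = k*(k**3 + 3*k**2 - k - 4)/4.
Then R = B(k−1)f/C = k*(k**3 + 3*k**2 - k - 4)/(4*k**3 + 15*k**2 + 11*k - 1), so s_k = R(k)·t_k = k*(-k**3 - 3*k**2 + k + 4).
s_(k+1) − s_k = -4*k**3 - 15*k**2 - 11*k + 1 = t_k.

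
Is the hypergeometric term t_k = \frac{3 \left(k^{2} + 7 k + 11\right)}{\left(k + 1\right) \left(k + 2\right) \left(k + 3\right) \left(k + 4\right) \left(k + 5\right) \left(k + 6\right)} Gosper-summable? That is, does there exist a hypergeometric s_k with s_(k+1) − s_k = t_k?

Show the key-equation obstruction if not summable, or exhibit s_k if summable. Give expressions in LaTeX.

Compute t_(k+1)/t_k: get (k + 1)*(7*k + (k + 1)**2 + 18)/((k + 7)*(k**2 + 7*k + 11)).
Gosper form: A/B · C(k+1)/C(k) with A=k + 1, B=k + 7, C=k**2 + 7*k + 11.
Solve (k + 1)·f(k+1) − (k + 6)·f(k) = k**2 + 7*k + 11.
deg f ≤ 5 (via 1,1,2).
Solve for f: f(k) = k*(k + 2)*(k + 4)*(k**2 + 9*k + 23)/45 (degree 5 ≤ 5).
Then R = B(k−1)f/C = k*(k + 2)*(k + 4)*(k + 6)*(k**2 + 9*k + 23)/(45*(k**2 + 7*k + 11)), so s_k = R(k)·t_k = k*(k**2 + 9*k + 23)/(15*(k**3 + 9*k**2 + 23*k + 15)).
Verify: 3*(k**2 + 7*k + 11)/(k**6 + 21*k**5 + 175*k**4 + 735*k**3 + 1624*k**2 + 1764*k + 720) matches t_k.

Yes. s_k = \frac{k \left(k^{2} + 9 k + 23\right)}{15 \left(k^{3} + 9 k^{2} + 23 k + 15\right)}.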